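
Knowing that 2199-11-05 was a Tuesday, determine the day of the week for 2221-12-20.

Thursday

Day-of-year of November 5, 2199: 309.
Day-of-year of December 20, 2221: 354.
2199 has 365 days, so 365 − 309 = 56 days remain in 2199.
Full years 2200–2220: 16 common + 5 leap = 16×365 + 5×366 = 7670 days.
Total: 56 + 7670 + 354 = 8080 days.
8080 mod 7 = 2, so 2 days after Tuesday is Thursday.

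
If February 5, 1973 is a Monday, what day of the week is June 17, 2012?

Sunday

Day-of-year of February 5, 1973: 36.
Day-of-year of June 17, 2012: 169.
1973 has 365 days, so 365 − 36 = 329 days remain in 1973.
Full years 1974–2011: 29 common + 9 leap = 29×365 + 9×366 = 13879 days.
Total: 329 + 13879 + 169 = 14377 days.
14377 mod 7 = 6, so 6 days after Monday is Sunday.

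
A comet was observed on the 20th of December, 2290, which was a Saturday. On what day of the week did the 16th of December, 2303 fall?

Wednesday

From December 20, 2290 to December 20, 2302: 12 years, of which 2 contain a Feb 29 — 10×365 + 2×366 = 4382 days.
(2300 is not a leap year (divisible by 100 but not 400).)
December 2302: 31 − 20 = 11 days remain.
Then 11 full months totalling 334 days.
December 1–16, 2303: 16 days.
Residual: 361 days.
Total: 4743 days.
4743 mod 7 = 4, so 4 days after Saturday is Wednesday.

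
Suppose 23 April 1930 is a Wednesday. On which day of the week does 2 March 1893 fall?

Count forward from the earlier date (March 2, 1893) to the later (April 23, 1930):
Day-of-year of March 2, 1893: 61.
Day-of-year of April 23, 1930: 113.
1893 has 365 days, so 365 − 61 = 304 days remain in 1893.
Full years 1894–1929: 28 common + 8 leap = 28×365 + 8×366 = 13148 days.
Total: 304 + 13148 + 113 = 13565 days.
13565 mod 7 = 6, so 6 days before Wednesday is Thursday.

Thursday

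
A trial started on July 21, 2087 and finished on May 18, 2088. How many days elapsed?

302

Day-of-year of July 21, 2087: 202.
Day-of-year of May 18, 2088: 139.
2087 has 365 days, so 365 − 202 = 163 days remain in 2087.
Total: 163 + 139 = 302 days.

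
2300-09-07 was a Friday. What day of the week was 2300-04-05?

Count forward from the earlier date (April 5, 2300) to the later (September 7, 2300):
April 2300: 30 − 5 = 25 days remain.
Then May (31), June (30), July (31), August (31): 31 + 30 + 31 + 31 = 123 days.
September 1–7, 2300: 7 days.
Total: 25 + 123 + 7 = 155 days.
155 mod 7 = 1, so 1 day before Friday is Thursday.

Thursday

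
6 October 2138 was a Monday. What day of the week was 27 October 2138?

Within October 2138: 27 − 6 = 21 days.
21 is a multiple of 7, so 27 October 2138 falls on the same weekday: Monday.

Monday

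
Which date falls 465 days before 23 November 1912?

16 August 1911

Count 465 days before November 23, 1912:
Day-of-year of August 16, 1911: 228.
Day-of-year of November 23, 1912: 328.
1911 has 365 days, so 365 − 228 = 137 days remain in 1911.
Total: 137 + 328 = 465 days.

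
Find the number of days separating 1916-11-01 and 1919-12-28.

Day-of-year of November 1, 1916: 306.
Day-of-year of December 28, 1919: 362.
1916 has 366 days, so 366 − 306 = 60 days remain in 1916.
Full years: 1917: 365; 1918: 365. Sum = 730.
Total: 60 + 730 + 362 = 1152 days.

1152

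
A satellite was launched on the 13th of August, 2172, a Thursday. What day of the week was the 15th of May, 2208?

Sunday

From August 13, 2172 to August 13, 2207: 35 years, of which 7 contain a Feb 29 — 28×365 + 7×366 = 12782 days.
(2200 is not a leap year (divisible by 100 but not 400).)
August 2207: 31 − 13 = 18 days remain.
Then September (30), October (31), November (30), December (31), January (31), February 2208 (29), March (31), April (30): 30 + 31 + 30 + 31 + 31 + 29 + 31 + 30 = 243 days.
May 1–15, 2208: 15 days.
Residual: 276 days.
Total: 13058 days.
13058 mod 7 = 3, so 3 days after Thursday is Sunday.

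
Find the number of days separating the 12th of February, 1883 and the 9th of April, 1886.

1152

February 12, 1883 → February 12, 1884: 365 days.
February 12, 1884 → February 12, 1885: 366 days (1884 is a leap year).
February 12, 1885 → February 12, 1886: 365 days.
February 1886: 28 − 12 = 16 days remain (1886 is not a leap year, so February has 28 days).
Then March (31): 31 days.
April 1–9, 1886: 9 days.
Residual: 56 days.
Total: 1152 days.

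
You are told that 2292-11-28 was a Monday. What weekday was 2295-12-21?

Day-of-year of November 28, 2292: 333.
Day-of-year of December 21, 2295: 355.
2292 has 366 days, so 366 − 333 = 33 days remain in 2292.
Full years: 2293: 365; 2294: 365. Sum = 730.
Total: 33 + 730 + 355 = 1118 days.
1118 mod 7 = 5, so 5 days after Monday is Saturday.

Saturday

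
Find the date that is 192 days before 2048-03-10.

2047-08-31

Count 192 days before March 10, 2048:
August 2047: 31 − 31 = 0 days remain.
Then September (30), October (31), November (30), December (31), January (31), February 2048 (29): 30 + 31 + 30 + 31 + 31 + 29 = 182 days.
March 1–10, 2048: 10 days.
Total: 0 + 182 + 10 = 192 days.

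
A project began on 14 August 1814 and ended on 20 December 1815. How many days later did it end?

493

August 14, 1814 → August 14, 1815: 365 days.
August 1815: 31 − 14 = 17 days remain.
Then September (30), October (31), November (30): 30 + 31 + 30 = 91 days.
December 1–20, 1815: 20 days.
Residual: 128 days.
Total: 493 days.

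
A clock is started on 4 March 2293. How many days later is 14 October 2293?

March 2293: 31 − 4 = 27 days remain.
Then April (30), May (31), June (30), July (31), August (31), September (30): 30 + 31 + 30 + 31 + 31 + 30 = 183 days.
October 1–14, 2293: 14 days.
Total: 27 + 183 + 14 = 224 days.

224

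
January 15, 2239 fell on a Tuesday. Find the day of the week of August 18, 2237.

Friday

Count forward from the earlier date (August 18, 2237) to the later (January 15, 2239):
August 18, 2237 → August 18, 2238: 365 days.
August 2238: 31 − 18 = 13 days remain.
Then September (30), October (31), November (30), December (31): 30 + 31 + 30 + 31 = 122 days.
January 1–15, 2239: 15 days.
Residual: 150 days.
Total: 515 days.
515 mod 7 = 4, so 4 days before Tuesday is Friday.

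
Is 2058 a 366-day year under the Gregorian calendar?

2058 is not a leap year.

No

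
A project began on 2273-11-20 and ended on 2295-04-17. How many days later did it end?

7818

Day-of-year of November 20, 2273: 324.
Day-of-year of April 17, 2295: 107.
2273 has 365 days, so 365 − 324 = 41 days remain in 2273.
Full years 2274–2294: 16 common + 5 leap = 16×365 + 5×366 = 7670 days.
Total: 41 + 7670 + 107 = 7818 days.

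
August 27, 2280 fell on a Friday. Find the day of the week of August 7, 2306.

From August 27, 2280 to August 27, 2305: 25 years, of which 5 contain a Feb 29 — 20×365 + 5×366 = 9130 days.
(2300 is not a leap year (divisible by 100 but not 400).)
August 2305: 31 − 27 = 4 days remain.
Then 11 full months totalling 334 days.
August 1–7, 2306: 7 days.
Residual: 345 days.
Total: 9475 days.
9475 mod 7 = 4, so 4 days after Friday is Tuesday.

Tuesday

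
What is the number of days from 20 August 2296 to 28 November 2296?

100

August 2296: 31 − 20 = 11 days remain.
Then September (30), October (31): 30 + 31 = 61 days.
November 1–28, 2296: 28 days.
Total: 11 + 61 + 28 = 100 days.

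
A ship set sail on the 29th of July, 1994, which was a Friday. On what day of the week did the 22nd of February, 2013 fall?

Friday

Day-of-year of July 29, 1994: 210.
Day-of-year of February 22, 2013: 53.
1994 has 365 days, so 365 − 210 = 155 days remain in 1994.
Full years 1995–2012: 13 common + 5 leap = 13×365 + 5×366 = 6575 days.
Total: 155 + 6575 + 53 = 6783 days.
6783 is a multiple of 7, so the 22nd of February, 2013 falls on the same weekday: Friday.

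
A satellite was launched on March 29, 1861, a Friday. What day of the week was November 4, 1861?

March 1861: 31 − 29 = 2 days remain.
Then April (30), May (31), June (30), July (31), August (31), September (30), October (31): 30 + 31 + 30 + 31 + 31 + 30 + 31 = 214 days.
November 1–4, 1861: 4 days.
Total: 2 + 214 + 4 = 220 days.
220 mod 7 = 3, so 3 days after Friday is Monday.

Monday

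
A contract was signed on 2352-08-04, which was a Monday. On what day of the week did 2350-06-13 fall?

Count forward from the earlier date (June 13, 2350) to the later (August 4, 2352):
Day-of-year of June 13, 2350: 164.
Day-of-year of August 4, 2352: 217.
2350 has 365 days, so 365 − 164 = 201 days remain in 2350.
Full years: 2351: 365. Sum = 365.
Total: 201 + 365 + 217 = 783 days.
783 mod 7 = 6, so 6 days before Monday is Tuesday.

Tuesday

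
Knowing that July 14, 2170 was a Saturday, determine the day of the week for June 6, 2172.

Saturday

July 14, 2170 → July 14, 2171: 365 days.
July 2171: 31 − 14 = 17 days remain.
Then 10 full months totalling 305 days.
June 1–6, 2172: 6 days.
Residual: 328 days.
Total: 693 days.
693 is a multiple of 7, so June 6, 2172 falls on the same weekday: Saturday.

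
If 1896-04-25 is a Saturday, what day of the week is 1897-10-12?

Tuesday

Day-of-year of April 25, 1896: 116.
Day-of-year of October 12, 1897: 285.
1896 has 366 days, so 366 − 116 = 250 days remain in 1896.
Total: 250 + 285 = 535 days.
535 mod 7 = 3, so 3 days after Saturday is Tuesday.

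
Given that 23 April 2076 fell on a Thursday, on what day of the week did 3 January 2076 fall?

Friday

Count forward from the earlier date (January 3, 2076) to the later (April 23, 2076):
January 2076: 31 − 3 = 28 days remain.
Then February 2076 (29), March (31): 29 + 31 = 60 days.
April 1–23, 2076: 23 days.
Total: 28 + 60 + 23 = 111 days.
111 mod 7 = 6, so 6 days before Thursday is Friday.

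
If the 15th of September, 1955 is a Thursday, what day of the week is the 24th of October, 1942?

Saturday

Count forward from the earlier date (October 24, 1942) to the later (September 15, 1955):
From October 24, 1942 to October 24, 1954: 12 years, of which 3 contain a Feb 29 — 9×365 + 3×366 = 4383 days.
October 1954: 31 − 24 = 7 days remain.
Then 10 full months totalling 304 days.
September 1–15, 1955: 15 days.
Residual: 326 days.
Total: 4709 days.
4709 mod 7 = 5, so 5 days before Thursday is Saturday.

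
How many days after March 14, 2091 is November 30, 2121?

11218

Day-of-year of March 14, 2091: 73.
Day-of-year of November 30, 2121: 334.
2091 has 365 days, so 365 − 73 = 292 days remain in 2091.
Full years 2092–2120: 22 common + 7 leap = 22×365 + 7×366 = 10592 days.
Total: 292 + 10592 + 334 = 11218 days.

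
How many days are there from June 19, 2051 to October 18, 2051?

June 2051: 30 − 19 = 11 days remain.
Then July (31), August (31), September (30): 31 + 31 + 30 = 92 days.
October 1–18, 2051: 18 days.
Total: 11 + 92 + 18 = 121 days.

121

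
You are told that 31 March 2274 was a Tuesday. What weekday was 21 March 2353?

Saturday

From March 31, 2274 to March 31, 2352: 78 years, of which 19 contain a Feb 29 — 59×365 + 19×366 = 28489 days.
(2300 is not a leap year (divisible by 100 but not 400).)
March 2352: 31 − 31 = 0 days remain.
Then 11 full months totalling 334 days.
March 1–21, 2353: 21 days.
Residual: 355 days.
Total: 28844 days.
28844 mod 7 = 4, so 4 days after Tuesday is Saturday.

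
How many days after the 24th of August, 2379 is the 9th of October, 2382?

1142

Day-of-year of August 24, 2379: 236.
Day-of-year of October 9, 2382: 282.
2379 has 365 days, so 365 − 236 = 129 days remain in 2379.
Full years: 2380: 366; 2381: 365. Sum = 731.
Total: 129 + 731 + 282 = 1142 days.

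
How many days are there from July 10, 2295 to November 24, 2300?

Day-of-year of July 10, 2295: 191.
Day-of-year of November 24, 2300: 328.
2295 has 365 days, so 365 − 191 = 174 days remain in 2295.
Full years: 2296: 366; 2297: 365; 2298: 365; 2299: 365. Sum = 1461.
Total: 174 + 1461 + 328 = 1963 days.

1963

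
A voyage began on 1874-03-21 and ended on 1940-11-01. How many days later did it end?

24331

From March 21, 1874 to March 21, 1940: 66 years, of which 16 contain a Feb 29 — 50×365 + 16×366 = 24106 days.
(1900 is not a leap year (divisible by 100 but not 400).)
March 1940: 31 − 21 = 10 days remain.
Then April (30), May (31), June (30), July (31), August (31), September (30), October (31): 30 + 31 + 30 + 31 + 31 + 30 + 31 = 214 days.
November 1, 1940: 1 day.
Residual: 225 days.
Total: 24331 days.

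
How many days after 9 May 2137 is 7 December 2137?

212

May 2137: 31 − 9 = 22 days remain.
Then June (30), July (31), August (31), September (30), October (31), November (30): 30 + 31 + 31 + 30 + 31 + 30 = 183 days.
December 1–7, 2137: 7 days.
Total: 22 + 183 + 7 = 212 days.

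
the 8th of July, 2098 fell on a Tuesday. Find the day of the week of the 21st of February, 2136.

Tuesday

Day-of-year of July 8, 2098: 189.
Day-of-year of February 21, 2136: 52.
2098 has 365 days, so 365 − 189 = 176 days remain in 2098.
Full years 2099–2135: 29 common + 8 leap = 29×365 + 8×366 = 13513 days.
Total: 176 + 13513 + 52 = 13741 days.
13741 is a multiple of 7, so the 21st of February, 2136 falls on the same weekday: Tuesday.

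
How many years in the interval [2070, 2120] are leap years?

Years divisible by 4: 2072, 2076, …, 2120 — 13 in all.
Of these, 2100 is divisible by 100 but not 400, so not leap.
Leap years: 13 − 1 = 12.

12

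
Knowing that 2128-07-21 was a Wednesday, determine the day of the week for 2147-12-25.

Monday

Day-of-year of July 21, 2128: 203.
Day-of-year of December 25, 2147: 359.
2128 has 366 days, so 366 − 203 = 163 days remain in 2128.
Full years 2129–2146: 14 common + 4 leap = 14×365 + 4×366 = 6574 days.
Total: 163 + 6574 + 359 = 7096 days.
7096 mod 7 = 5, so 5 days after Wednesday is Monday.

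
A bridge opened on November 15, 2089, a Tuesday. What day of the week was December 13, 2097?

Friday

From November 15, 2089 to November 15, 2097: 8 years, of which 2 contain a Feb 29 — 6×365 + 2×366 = 2922 days.
November 2097: 30 − 15 = 15 days remain.
December 1–13, 2097: 13 days.
Residual: 28 days.
Total: 2950 days.
2950 mod 7 = 3, so 3 days after Tuesday is Friday.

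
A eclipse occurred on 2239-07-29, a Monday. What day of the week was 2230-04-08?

Count forward from the earlier date (April 8, 2230) to the later (July 29, 2239):
Day-of-year of April 8, 2230: 98.
Day-of-year of July 29, 2239: 210.
2230 has 365 days, so 365 − 98 = 267 days remain in 2230.
Full years 2231–2238: 6 common + 2 leap = 6×365 + 2×366 = 2922 days.
Total: 267 + 2922 + 210 = 3399 days.
3399 mod 7 = 4, so 4 days before Monday is Thursday.

Thursday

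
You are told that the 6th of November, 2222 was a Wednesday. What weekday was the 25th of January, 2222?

Count forward from the earlier date (January 25, 2222) to the later (November 6, 2222):
January 2222: 31 − 25 = 6 days remain.
Then 9 full months totalling 273 days.
November 1–6, 2222: 6 days.
Total: 6 + 273 + 6 = 285 days.
285 mod 7 = 5, so 5 days before Wednesday is Friday.

Friday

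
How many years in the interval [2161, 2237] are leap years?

18

Years divisible by 4: 2164, 2168, …, 2236 — 19 in all.
Of these, 2200 is divisible by 100 but not 400, so not leap.
Leap years: 19 − 1 = 18.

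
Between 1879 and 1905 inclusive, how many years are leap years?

6

Years divisible by 4 in [1879, 1905]: 1880, 1884, 1888, 1892, 1896, 1900, 1904.
Of these, 1900 is divisible by 100 but not 400, so not leap.
Leap years: 7 − 1 = 6.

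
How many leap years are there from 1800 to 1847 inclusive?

11

Years divisible by 4 in [1800, 1847]: 1800, 1804, 1808, 1812, 1816, 1820, 1824, 1828, 1832, 1836, 1840, 1844.
Of these, 1800 is divisible by 100 but not 400, so not leap.
Leap years: 12 − 1 = 11.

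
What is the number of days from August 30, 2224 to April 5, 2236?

4236

Day-of-year of August 30, 2224: 243.
Day-of-year of April 5, 2236: 96.
2224 has 366 days, so 366 − 243 = 123 days remain in 2224.
Full years 2225–2235: 9 common + 2 leap = 9×365 + 2×366 = 4017 days.
Total: 123 + 4017 + 96 = 4236 days.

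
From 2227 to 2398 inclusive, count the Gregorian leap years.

Years divisible by 4: 2228, 2232, …, 2396 — 43 in all.
Of these, 2300 is divisible by 100 but not 400, so not leap.
Leap years: 43 − 1 = 42.

42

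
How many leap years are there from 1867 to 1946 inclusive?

Years divisible by 4: 1868, 1872, …, 1944 — 20 in all.
Of these, 1900 is divisible by 100 but not 400, so not leap.
Leap years: 20 − 1 = 19.

19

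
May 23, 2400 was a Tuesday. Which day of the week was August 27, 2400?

May 2400: 31 − 23 = 8 days remain.
Then June (30), July (31): 30 + 31 = 61 days.
August 1–27, 2400: 27 days.
Total: 8 + 61 + 27 = 96 days.
96 mod 7 = 5, so 5 days after Tuesday is Sunday.

Sunday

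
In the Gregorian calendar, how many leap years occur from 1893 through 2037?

Years divisible by 4: 1896, 1900, …, 2036 — 36 in all.
Of these, 1900 is divisible by 100 but not 400, so not leap.
2000 is divisible by 400, so still leap.
Leap years: 36 − 1 = 35.

35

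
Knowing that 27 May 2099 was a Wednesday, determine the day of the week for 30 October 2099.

May 2099: 31 − 27 = 4 days remain.
Then June (30), July (31), August (31), September (30): 30 + 31 + 31 + 30 = 122 days.
October 1–30, 2099: 30 days.
Total: 4 + 122 + 30 = 156 days.
156 mod 7 = 2, so 2 days after Wednesday is Friday.

Friday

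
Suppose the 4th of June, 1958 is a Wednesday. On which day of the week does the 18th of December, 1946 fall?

Wednesday

Count forward from the earlier date (December 18, 1946) to the later (June 4, 1958):
From December 18, 1946 to December 18, 1957: 11 years, of which 3 contain a Feb 29 — 8×365 + 3×366 = 4018 days.
December 1957: 31 − 18 = 13 days remain.
Then January (31), February 1958 (28), March (31), April (30), May (31): 31 + 28 + 31 + 30 + 31 = 151 days.
June 1–4, 1958: 4 days.
Residual: 168 days.
Total: 4186 days.
4186 is a multiple of 7, so the 18th of December, 1946 falls on the same weekday: Wednesday.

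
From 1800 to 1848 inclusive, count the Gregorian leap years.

Years divisible by 4: 1800, 1804, …, 1848 — 13 in all.
Of these, 1800 is divisible by 100 but not 400, so not leap.
Leap years: 13 − 1 = 12.

12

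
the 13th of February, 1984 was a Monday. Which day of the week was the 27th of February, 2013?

Day-of-year of February 13, 1984: 44.
Day-of-year of February 27, 2013: 58.
1984 has 366 days, so 366 − 44 = 322 days remain in 1984.
Full years 1985–2012: 21 common + 7 leap = 21×365 + 7×366 = 10227 days.
Total: 322 + 10227 + 58 = 10607 days.
10607 mod 7 = 2, so 2 days after Monday is Wednesday.

Wednesday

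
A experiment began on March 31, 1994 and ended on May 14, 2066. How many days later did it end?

26342

From March 31, 1994 to March 31, 2066: 72 years, of which 18 contain a Feb 29 — 54×365 + 18×366 = 26298 days.
(2000 is a leap year (divisible by 400).)
March 2066: 31 − 31 = 0 days remain.
Then April (30): 30 days.
May 1–14, 2066: 14 days.
Residual: 44 days.
Total: 26342 days.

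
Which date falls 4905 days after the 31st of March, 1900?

the 4th of September, 1913

Count 4905 days after March 31, 1900:
From March 31, 1900 to March 31, 1913: 13 years, of which 3 contain a Feb 29 — 10×365 + 3×366 = 4748 days.
March 1913: 31 − 31 = 0 days remain.
Then April (30), May (31), June (30), July (31), August (31): 30 + 31 + 30 + 31 + 31 = 153 days.
September 1–4, 1913: 4 days.
Residual: 157 days.
Total: 4905 days.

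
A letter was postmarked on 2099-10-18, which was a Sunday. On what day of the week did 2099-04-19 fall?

Sunday

Count forward from the earlier date (April 19, 2099) to the later (October 18, 2099):
April 2099: 30 − 19 = 11 days remain.
Then May (31), June (30), July (31), August (31), September (30): 31 + 30 + 31 + 31 + 30 = 153 days.
October 1–18, 2099: 18 days.
Total: 11 + 153 + 18 = 182 days.
182 is a multiple of 7, so 2099-04-19 falls on the same weekday: Sunday.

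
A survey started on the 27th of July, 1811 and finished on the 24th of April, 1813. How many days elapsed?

637

July 27, 1811 → July 27, 1812: 366 days (1812 is a leap year).
July 1812: 31 − 27 = 4 days remain.
Then August (31), September (30), October (31), November (30), December (31), January (31), February 1813 (28), March (31): 31 + 30 + 31 + 30 + 31 + 31 + 28 + 31 = 243 days.
April 1–24, 1813: 24 days.
Residual: 271 days.
Total: 637 days.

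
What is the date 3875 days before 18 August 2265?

8 January 2255

Count 3875 days before August 18, 2265:
Day-of-year of January 8, 2255: 8.
Day-of-year of August 18, 2265: 230.
2255 has 365 days, so 365 − 8 = 357 days remain in 2255.
Full years 2256–2264: 6 common + 3 leap = 6×365 + 3×366 = 3288 days.
Total: 357 + 3288 + 230 = 3875 days.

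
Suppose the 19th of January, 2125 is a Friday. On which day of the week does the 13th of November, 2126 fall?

Wednesday

January 2125: 31 − 19 = 12 days remain.
Then 21 full months totalling 638 days.
November 1–13, 2126: 13 days.
Total: 12 + 638 + 13 = 663 days.
663 mod 7 = 5, so 5 days after Friday is Wednesday.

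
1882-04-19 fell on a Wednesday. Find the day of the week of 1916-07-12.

Wednesday

Day-of-year of April 19, 1882: 109.
Day-of-year of July 12, 1916: 194.
1882 has 365 days, so 365 − 109 = 256 days remain in 1882.
Full years 1883–1915: 26 common + 7 leap = 26×365 + 7×366 = 12052 days.
Total: 256 + 12052 + 194 = 12502 days.
12502 is a multiple of 7, so 1916-07-12 falls on the same weekday: Wednesday.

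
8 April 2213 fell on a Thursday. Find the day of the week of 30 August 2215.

April 8, 2213 → April 8, 2214: 365 days.
April 8, 2214 → April 8, 2215: 365 days.
April 2215: 30 − 8 = 22 days remain.
Then May (31), June (30), July (31): 31 + 30 + 31 = 92 days.
August 1–30, 2215: 30 days.
Residual: 144 days.
Total: 874 days.
874 mod 7 = 6, so 6 days after Thursday is Wednesday.

Wednesday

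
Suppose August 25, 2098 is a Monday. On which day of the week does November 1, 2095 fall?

Count forward from the earlier date (November 1, 2095) to the later (August 25, 2098):
Day-of-year of November 1, 2095: 305.
Day-of-year of August 25, 2098: 237.
2095 has 365 days, so 365 − 305 = 60 days remain in 2095.
Full years: 2096: 366; 2097: 365. Sum = 731.
Total: 60 + 731 + 237 = 1028 days.
1028 mod 7 = 6, so 6 days before Monday is Tuesday.

Tuesday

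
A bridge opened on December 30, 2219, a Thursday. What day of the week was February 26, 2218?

Thursday

Count forward from the earlier date (February 26, 2218) to the later (December 30, 2219):
February 26, 2218 → February 26, 2219: 365 days.
February 2219: 28 − 26 = 2 days remain (2219 is not a leap year, so February has 28 days).
Then 9 full months totalling 275 days.
December 1–30, 2219: 30 days.
Residual: 307 days.
Total: 672 days.
672 is a multiple of 7, so February 26, 2218 falls on the same weekday: Thursday.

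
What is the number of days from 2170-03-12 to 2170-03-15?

Within March 2170: 15 − 12 = 3 days.

3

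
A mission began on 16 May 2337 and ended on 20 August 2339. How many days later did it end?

May 16, 2337 → May 16, 2338: 365 days.
May 16, 2338 → May 16, 2339: 365 days.
May 2339: 31 − 16 = 15 days remain.
Then June (30), July (31): 30 + 31 = 61 days.
August 1–20, 2339: 20 days.
Residual: 96 days.
Total: 826 days.

826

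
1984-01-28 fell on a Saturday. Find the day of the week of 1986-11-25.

Tuesday

Day-of-year of January 28, 1984: 28.
Day-of-year of November 25, 1986: 329.
1984 has 366 days, so 366 − 28 = 338 days remain in 1984.
Full years: 1985: 365. Sum = 365.
Total: 338 + 365 + 329 = 1032 days.
1032 mod 7 = 3, so 3 days after Saturday is Tuesday.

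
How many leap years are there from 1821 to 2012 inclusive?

Years divisible by 4: 1824, 1828, …, 2012 — 48 in all.
Of these, 1900 is divisible by 100 but not 400, so not leap.
2000 is divisible by 400, so still leap.
Leap years: 48 − 1 = 47.

47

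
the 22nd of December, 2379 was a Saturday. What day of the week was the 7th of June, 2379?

Thursday

Count forward from the earlier date (June 7, 2379) to the later (December 22, 2379):
June 2379: 30 − 7 = 23 days remain.
Then July (31), August (31), September (30), October (31), November (30): 31 + 31 + 30 + 31 + 30 = 153 days.
December 1–22, 2379: 22 days.
Total: 23 + 153 + 22 = 198 days.
198 mod 7 = 2, so 2 days before Saturday is Thursday.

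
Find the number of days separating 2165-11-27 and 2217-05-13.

From November 27, 2165 to November 27, 2216: 51 years, of which 12 contain a Feb 29 — 39×365 + 12×366 = 18627 days.
(2200 is not a leap year (divisible by 100 but not 400).)
November 2216: 30 − 27 = 3 days remain.
Then December (31), January (31), February 2217 (28), March (31), April (30): 31 + 31 + 28 + 31 + 30 = 151 days.
May 1–13, 2217: 13 days.
Residual: 167 days.
Total: 18794 days.

18794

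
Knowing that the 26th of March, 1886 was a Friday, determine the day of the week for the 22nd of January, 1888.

Sunday

March 26, 1886 → March 26, 1887: 365 days.
March 1887: 31 − 26 = 5 days remain.
Then 9 full months totalling 275 days.
January 1–22, 1888: 22 days.
Residual: 302 days.
Total: 667 days.
667 mod 7 = 2, so 2 days after Friday is Sunday.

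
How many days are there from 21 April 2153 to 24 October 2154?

Day-of-year of April 21, 2153: 111.
Day-of-year of October 24, 2154: 297.
2153 has 365 days, so 365 − 111 = 254 days remain in 2153.
Total: 254 + 297 = 551 days.

551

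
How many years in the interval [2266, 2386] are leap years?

Years divisible by 4: 2268, 2272, …, 2384 — 30 in all.
Of these, 2300 is divisible by 100 but not 400, so not leap.
Leap years: 30 − 1 = 29.

29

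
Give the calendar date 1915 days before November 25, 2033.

August 28, 2028

Count 1915 days before November 25, 2033:
August 28, 2028 → August 28, 2029: 365 days.
August 28, 2029 → August 28, 2030: 365 days.
August 28, 2030 → August 28, 2031: 365 days.
August 28, 2031 → August 28, 2032: 366 days (2032 is a leap year).
August 28, 2032 → August 28, 2033: 365 days.
August 2033: 31 − 28 = 3 days remain.
Then September (30), October (31): 30 + 31 = 61 days.
November 1–25, 2033: 25 days.
Residual: 89 days.
Total: 1915 days.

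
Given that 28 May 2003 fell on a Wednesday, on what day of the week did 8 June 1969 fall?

Count forward from the earlier date (June 8, 1969) to the later (May 28, 2003):
Day-of-year of June 8, 1969: 159.
Day-of-year of May 28, 2003: 148.
1969 has 365 days, so 365 − 159 = 206 days remain in 1969.
Full years 1970–2002: 25 common + 8 leap = 25×365 + 8×366 = 12053 days.
Total: 206 + 12053 + 148 = 12407 days.
12407 mod 7 = 3, so 3 days before Wednesday is Sunday.

Sunday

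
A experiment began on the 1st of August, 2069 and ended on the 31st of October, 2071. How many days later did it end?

821

Day-of-year of August 1, 2069: 213.
Day-of-year of October 31, 2071: 304.
2069 has 365 days, so 365 − 213 = 152 days remain in 2069.
Full years: 2070: 365. Sum = 365.
Total: 152 + 365 + 304 = 821 days.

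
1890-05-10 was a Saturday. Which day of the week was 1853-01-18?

Tuesday

Count forward from the earlier date (January 18, 1853) to the later (May 10, 1890):
From January 18, 1853 to January 18, 1890: 37 years, of which 9 contain a Feb 29 — 28×365 + 9×366 = 13514 days.
January 1890: 31 − 18 = 13 days remain.
Then February 1890 (28), March (31), April (30): 28 + 31 + 30 = 89 days.
May 1–10, 1890: 10 days.
Residual: 112 days.
Total: 13626 days.
13626 mod 7 = 4, so 4 days before Saturday is Tuesday.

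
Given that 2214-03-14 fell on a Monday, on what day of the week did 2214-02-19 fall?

Saturday

Count forward from the earlier date (February 19, 2214) to the later (March 14, 2214):
February 2214: 28 − 19 = 9 days remain (2214 is not a leap year, so February has 28 days).
March 1–14, 2214: 14 days.
Total: 9 + 14 = 23 days.
23 mod 7 = 2, so 2 days before Monday is Saturday.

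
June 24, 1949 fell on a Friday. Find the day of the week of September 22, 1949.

June 1949: 30 − 24 = 6 days remain.
Then July (31), August (31): 31 + 31 = 62 days.
September 1–22, 1949: 22 days.
Total: 6 + 62 + 22 = 90 days.
90 mod 7 = 6, so 6 days after Friday is Thursday.

Thursday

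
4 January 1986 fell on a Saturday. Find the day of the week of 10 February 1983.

Thursday

Count forward from the earlier date (February 10, 1983) to the later (January 4, 1986):
Day-of-year of February 10, 1983: 41.
Day-of-year of January 4, 1986: 4.
1983 has 365 days, so 365 − 41 = 324 days remain in 1983.
Full years: 1984: 366; 1985: 365. Sum = 731.
Total: 324 + 731 + 4 = 1059 days.
1059 mod 7 = 2, so 2 days before Saturday is Thursday.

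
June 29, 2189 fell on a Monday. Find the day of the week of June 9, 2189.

Count forward from the earlier date (June 9, 2189) to the later (June 29, 2189):
Within June 2189: 29 − 9 = 20 days.
20 mod 7 = 6, so 6 days before Monday is Tuesday.

Tuesday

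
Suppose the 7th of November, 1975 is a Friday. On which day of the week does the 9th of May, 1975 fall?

Friday

Count forward from the earlier date (May 9, 1975) to the later (November 7, 1975):
May 1975: 31 − 9 = 22 days remain.
Then June (30), July (31), August (31), September (30), October (31): 30 + 31 + 31 + 30 + 31 = 153 days.
November 1–7, 1975: 7 days.
Total: 22 + 153 + 7 = 182 days.
182 is a multiple of 7, so the 9th of May, 1975 falls on the same weekday: Friday.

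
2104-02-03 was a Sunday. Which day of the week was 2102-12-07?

Thursday

Count forward from the earlier date (December 7, 2102) to the later (February 3, 2104):
Day-of-year of December 7, 2102: 341.
Day-of-year of February 3, 2104: 34.
2102 has 365 days, so 365 − 341 = 24 days remain in 2102.
Full years: 2103: 365. Sum = 365.
Total: 24 + 365 + 34 = 423 days.
423 mod 7 = 3, so 3 days before Sunday is Thursday.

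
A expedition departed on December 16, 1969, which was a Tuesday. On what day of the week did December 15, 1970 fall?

December 1969: 31 − 16 = 15 days remain.
Then 11 full months totalling 334 days.
December 1–15, 1970: 15 days.
Residual: 364 days.
Total: 364 days.
364 is a multiple of 7, so December 15, 1970 falls on the same weekday: Tuesday.

Tuesday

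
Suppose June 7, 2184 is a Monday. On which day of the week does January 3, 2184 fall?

Saturday

Count forward from the earlier date (January 3, 2184) to the later (June 7, 2184):
January 2184: 31 − 3 = 28 days remain.
Then February 2184 (29), March (31), April (30), May (31): 29 + 31 + 30 + 31 = 121 days.
June 1–7, 2184: 7 days.
Total: 28 + 121 + 7 = 156 days.
156 mod 7 = 2, so 2 days before Monday is Saturday.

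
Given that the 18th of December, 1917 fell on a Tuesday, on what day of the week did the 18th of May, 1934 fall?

From December 18, 1917 to December 18, 1933: 16 years, of which 4 contain a Feb 29 — 12×365 + 4×366 = 5844 days.
December 1933: 31 − 18 = 13 days remain.
Then January (31), February 1934 (28), March (31), April (30): 31 + 28 + 31 + 30 = 120 days.
May 1–18, 1934: 18 days.
Residual: 151 days.
Total: 5995 days.
5995 mod 7 = 3, so 3 days after Tuesday is Friday.

Friday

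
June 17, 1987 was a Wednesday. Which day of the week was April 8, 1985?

Monday

Count forward from the earlier date (April 8, 1985) to the later (June 17, 1987):
Day-of-year of April 8, 1985: 98.
Day-of-year of June 17, 1987: 168.
1985 has 365 days, so 365 − 98 = 267 days remain in 1985.
Full years: 1986: 365. Sum = 365.
Total: 267 + 365 + 168 = 800 days.
800 mod 7 = 2, so 2 days before Wednesday is Monday.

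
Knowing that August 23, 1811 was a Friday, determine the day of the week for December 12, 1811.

Thursday

August 1811: 31 − 23 = 8 days remain.
Then September (30), October (31), November (30): 30 + 31 + 30 = 91 days.
December 1–12, 1811: 12 days.
Total: 8 + 91 + 12 = 111 days.
111 mod 7 = 6, so 6 days after Friday is Thursday.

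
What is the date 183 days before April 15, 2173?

October 14, 2172

Count 183 days before April 15, 2173:
Day-of-year of October 14, 2172: 288.
Day-of-year of April 15, 2173: 105.
2172 has 366 days, so 366 − 288 = 78 days remain in 2172.
Total: 78 + 105 = 183 days.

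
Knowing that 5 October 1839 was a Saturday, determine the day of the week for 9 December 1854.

Day-of-year of October 5, 1839: 278.
Day-of-year of December 9, 1854: 343.
1839 has 365 days, so 365 − 278 = 87 days remain in 1839.
Full years 1840–1853: 10 common + 4 leap = 10×365 + 4×366 = 5114 days.
Total: 87 + 5114 + 343 = 5544 days.
5544 is a multiple of 7, so 9 December 1854 falls on the same weekday: Saturday.

Saturday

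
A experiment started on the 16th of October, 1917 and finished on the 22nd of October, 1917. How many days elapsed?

6

Within October 1917: 22 − 16 = 6 days.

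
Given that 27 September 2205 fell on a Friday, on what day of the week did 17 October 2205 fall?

September 2205: 30 − 27 = 3 days remain.
October 1–17, 2205: 17 days.
Total: 3 + 17 = 20 days.
20 mod 7 = 6, so 6 days after Friday is Thursday.

Thursday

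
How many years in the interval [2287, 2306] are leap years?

4

Years divisible by 4 in [2287, 2306]: 2288, 2292, 2296, 2300, 2304.
Of these, 2300 is divisible by 100 but not 400, so not leap.
Leap years: 5 − 1 = 4.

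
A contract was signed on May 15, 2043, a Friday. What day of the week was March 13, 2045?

May 15, 2043 → May 15, 2044: 366 days (2044 is a leap year).
May 2044: 31 − 15 = 16 days remain.
Then 9 full months totalling 273 days.
March 1–13, 2045: 13 days.
Residual: 302 days.
Total: 668 days.
668 mod 7 = 3, so 3 days after Friday is Monday.

Monday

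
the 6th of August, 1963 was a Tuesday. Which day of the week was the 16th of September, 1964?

Wednesday

Day-of-year of August 6, 1963: 218.
Day-of-year of September 16, 1964: 260.
1963 has 365 days, so 365 − 218 = 147 days remain in 1963.
Total: 147 + 260 = 407 days.
407 mod 7 = 1, so 1 day after Tuesday is Wednesday.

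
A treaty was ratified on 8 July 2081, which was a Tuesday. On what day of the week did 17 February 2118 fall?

Day-of-year of July 8, 2081: 189.
Day-of-year of February 17, 2118: 48.
2081 has 365 days, so 365 − 189 = 176 days remain in 2081.
Full years 2082–2117: 28 common + 8 leap = 28×365 + 8×366 = 13148 days.
Total: 176 + 13148 + 48 = 13372 days.
13372 mod 7 = 2, so 2 days after Tuesday is Thursday.

Thursday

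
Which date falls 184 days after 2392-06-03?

2392-12-04

Count 184 days after June 3, 2392:
June 2392: 30 − 3 = 27 days remain.
Then July (31), August (31), September (30), October (31), November (30): 31 + 31 + 30 + 31 + 30 = 153 days.
December 1–4, 2392: 4 days.
Total: 27 + 153 + 4 = 184 days.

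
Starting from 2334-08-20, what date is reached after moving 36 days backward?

2334-07-15

Count 36 days before August 20, 2334:
July 2334: 31 − 15 = 16 days remain.
August 1–20, 2334: 20 days.
Total: 16 + 20 = 36 days.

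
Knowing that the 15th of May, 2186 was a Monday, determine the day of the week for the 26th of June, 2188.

May 2186: 31 − 15 = 16 days remain.
Then 24 full months totalling 731 days.
June 1–26, 2188: 26 days.
Total: 16 + 731 + 26 = 773 days.
773 mod 7 = 3, so 3 days after Monday is Thursday.

Thursday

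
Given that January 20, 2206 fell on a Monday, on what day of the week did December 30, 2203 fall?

Count forward from the earlier date (December 30, 2203) to the later (January 20, 2206):
Day-of-year of December 30, 2203: 364.
Day-of-year of January 20, 2206: 20.
2203 has 365 days, so 365 − 364 = 1 days remain in 2203.
Full years: 2204: 366; 2205: 365. Sum = 731.
Total: 1 + 731 + 20 = 752 days.
752 mod 7 = 3, so 3 days before Monday is Friday.

Friday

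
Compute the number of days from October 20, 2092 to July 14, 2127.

12684

From October 20, 2092 to October 20, 2126: 34 years, of which 7 contain a Feb 29 — 27×365 + 7×366 = 12417 days.
(2100 is not a leap year (divisible by 100 but not 400).)
October 2126: 31 − 20 = 11 days remain.
Then November (30), December (31), January (31), February 2127 (28), March (31), April (30), May (31), June (30): 30 + 31 + 31 + 28 + 31 + 30 + 31 + 30 = 242 days.
July 1–14, 2127: 14 days.
Residual: 267 days.
Total: 12684 days.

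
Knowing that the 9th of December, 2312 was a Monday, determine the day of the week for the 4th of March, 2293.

Count forward from the earlier date (March 4, 2293) to the later (December 9, 2312):
From March 4, 2293 to March 4, 2312: 19 years, of which 4 contain a Feb 29 — 15×365 + 4×366 = 6939 days.
(2300 is not a leap year (divisible by 100 but not 400).)
March 2312: 31 − 4 = 27 days remain.
Then April (30), May (31), June (30), July (31), August (31), September (30), October (31), November (30): 30 + 31 + 30 + 31 + 31 + 30 + 31 + 30 = 244 days.
December 1–9, 2312: 9 days.
Residual: 280 days.
Total: 7219 days.
7219 mod 7 = 2, so 2 days before Monday is Saturday.

Saturday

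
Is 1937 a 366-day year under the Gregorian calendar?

No

1937 is not a leap year.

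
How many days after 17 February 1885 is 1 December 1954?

Day-of-year of February 17, 1885: 48.
Day-of-year of December 1, 1954: 335.
1885 has 365 days, so 365 − 48 = 317 days remain in 1885.
Full years 1886–1953: 52 common + 16 leap = 52×365 + 16×366 = 24836 days.
Total: 317 + 24836 + 335 = 25488 days.

25488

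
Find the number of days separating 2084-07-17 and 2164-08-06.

From July 17, 2084 to July 17, 2164: 80 years, of which 19 contain a Feb 29 — 61×365 + 19×366 = 29219 days.
(2100 is not a leap year (divisible by 100 but not 400).)
July 2164: 31 − 17 = 14 days remain.
August 1–6, 2164: 6 days.
Residual: 20 days.
Total: 29239 days.

29239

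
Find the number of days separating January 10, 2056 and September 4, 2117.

From January 10, 2056 to January 10, 2117: 61 years, of which 15 contain a Feb 29 — 46×365 + 15×366 = 22280 days.
(2100 is not a leap year (divisible by 100 but not 400).)
January 2117: 31 − 10 = 21 days remain.
Then February 2117 (28), March (31), April (30), May (31), June (30), July (31), August (31): 28 + 31 + 30 + 31 + 30 + 31 + 31 = 212 days.
September 1–4, 2117: 4 days.
Residual: 237 days.
Total: 22517 days.

22517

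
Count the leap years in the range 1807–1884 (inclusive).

Years divisible by 4: 1808, 1812, …, 1884 — 20 in all.
No century exceptions apply. Count: 20.

20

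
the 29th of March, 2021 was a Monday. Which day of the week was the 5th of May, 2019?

Sunday

Count forward from the earlier date (May 5, 2019) to the later (March 29, 2021):
May 2019: 31 − 5 = 26 days remain.
Then 21 full months totalling 639 days.
March 1–29, 2021: 29 days.
Total: 26 + 639 + 29 = 694 days.
694 mod 7 = 1, so 1 day before Monday is Sunday.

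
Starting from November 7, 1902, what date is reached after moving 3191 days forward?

August 3, 1911

Count 3191 days after November 7, 1902:
From November 7, 1902 to November 7, 1910: 8 years, of which 2 contain a Feb 29 — 6×365 + 2×366 = 2922 days.
November 1910: 30 − 7 = 23 days remain.
Then December (31), January (31), February 1911 (28), March (31), April (30), May (31), June (30), July (31): 31 + 31 + 28 + 31 + 30 + 31 + 30 + 31 = 243 days.
August 1–3, 1911: 3 days.
Residual: 269 days.
Total: 3191 days.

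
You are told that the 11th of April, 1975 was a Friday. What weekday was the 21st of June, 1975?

April 1975: 30 − 11 = 19 days remain.
Then May (31): 31 days.
June 1–21, 1975: 21 days.
Total: 19 + 31 + 21 = 71 days.
71 mod 7 = 1, so 1 day after Friday is Saturday.

Saturday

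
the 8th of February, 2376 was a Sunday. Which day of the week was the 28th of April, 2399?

Day-of-year of February 8, 2376: 39.
Day-of-year of April 28, 2399: 118.
2376 has 366 days, so 366 − 39 = 327 days remain in 2376.
Full years 2377–2398: 17 common + 5 leap = 17×365 + 5×366 = 8035 days.
Total: 327 + 8035 + 118 = 8480 days.
8480 mod 7 = 3, so 3 days after Sunday is Wednesday.

Wednesday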